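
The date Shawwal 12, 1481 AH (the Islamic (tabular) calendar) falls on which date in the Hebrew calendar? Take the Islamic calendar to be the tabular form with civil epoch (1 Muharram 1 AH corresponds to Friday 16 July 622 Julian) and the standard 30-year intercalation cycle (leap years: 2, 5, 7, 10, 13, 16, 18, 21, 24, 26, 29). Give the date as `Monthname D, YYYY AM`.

Nisan 13, 5819 AM

Julian Day Number of the source date = 2473180.
Converting JDN 2473180 to the Hebrew calendar gives 13 Nisan 5819 AM.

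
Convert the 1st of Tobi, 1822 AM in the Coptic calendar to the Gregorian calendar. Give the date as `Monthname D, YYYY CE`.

Julian Day Number of the source date = 2490270.
Converting JDN 2490270 to the Gregorian calendar gives 10 January 2106 CE.

January 10, 2106 CE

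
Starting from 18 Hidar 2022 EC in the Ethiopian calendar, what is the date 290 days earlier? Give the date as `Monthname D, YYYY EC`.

Yekatit 3, 2021 EC

JDN of 18 Hidar 2022 EC = 2462468.
2462468 − 290 = 2462178.
JDN 2462178 in the Ethiopian calendar is Yekatit 3, 2021 EC.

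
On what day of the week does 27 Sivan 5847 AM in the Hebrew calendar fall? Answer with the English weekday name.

Friday

This is JDN 2483499 (27 June 2087 Gregorian).
JDN 2483499 mod 7 = 4, and JDN 0 was a Monday, so this is a Friday.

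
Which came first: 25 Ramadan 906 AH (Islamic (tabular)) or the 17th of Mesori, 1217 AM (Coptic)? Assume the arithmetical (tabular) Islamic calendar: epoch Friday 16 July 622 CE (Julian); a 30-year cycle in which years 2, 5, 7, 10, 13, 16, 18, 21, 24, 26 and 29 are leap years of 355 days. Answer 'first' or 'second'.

First date → JDN 2269402; second date → JDN 2269520.
JDN 2269402 < JDN 2269520, so the first date is earlier.

first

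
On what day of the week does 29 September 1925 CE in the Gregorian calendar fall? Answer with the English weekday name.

Tuesday

JDN 2424423 mod 7 = 1, and JDN 0 was a Monday, so this is a Tuesday.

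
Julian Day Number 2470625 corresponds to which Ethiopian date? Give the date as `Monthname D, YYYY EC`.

Megabit 19, 2044 EC

The Gregorian equivalent of JDN 2470625 is 28 March 2052.
In the Ethiopian calendar that day is Megabit 19, 2044 EC.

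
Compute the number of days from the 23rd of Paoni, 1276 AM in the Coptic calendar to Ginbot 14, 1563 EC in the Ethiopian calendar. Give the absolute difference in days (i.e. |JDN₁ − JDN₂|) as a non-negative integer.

3978

JDN of the first date = 2291016.
JDN of the second date = 2294994.
|2294994 − 2291016| = 3978.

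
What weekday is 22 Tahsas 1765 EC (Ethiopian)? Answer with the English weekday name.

This is JDN 2368633 (29 December 1772 Gregorian).
Since JDN mod 7 = 1 (0 = Monday), the day is Tuesday.

Tuesday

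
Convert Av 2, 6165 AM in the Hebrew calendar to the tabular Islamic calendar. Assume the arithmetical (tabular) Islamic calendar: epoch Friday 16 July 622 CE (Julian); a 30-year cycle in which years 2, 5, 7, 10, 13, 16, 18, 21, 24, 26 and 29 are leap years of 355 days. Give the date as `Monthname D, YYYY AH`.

Both dates share Julian Day Number 2599677; in the tabular Islamic calendar that is 30 Ramadan 1838 AH.

Ramadan 30, 1838 AH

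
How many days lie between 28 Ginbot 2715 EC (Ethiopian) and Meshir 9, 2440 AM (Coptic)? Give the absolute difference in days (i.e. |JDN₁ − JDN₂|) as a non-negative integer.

JDN of the first date = 2715776.
JDN of the second date = 2716033.
|2716033 − 2715776| = 257.

257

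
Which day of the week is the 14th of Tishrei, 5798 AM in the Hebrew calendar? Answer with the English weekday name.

Wednesday

In the Gregorian calendar this is 23 September 2037 (JDN 2465325).
Since JDN mod 7 = 2 (0 = Monday), the day is Wednesday.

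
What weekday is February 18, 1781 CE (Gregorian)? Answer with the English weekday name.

Sunday

2371606 ≡ 6 (mod 7); counting from Monday = 0 gives Sunday.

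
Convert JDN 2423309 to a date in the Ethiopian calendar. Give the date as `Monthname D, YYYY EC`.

The Gregorian equivalent of JDN 2423309 is 11 September 1922.
In the Ethiopian calendar that day is Meskerem 1, 1915 EC.

Meskerem 1, 1915 EC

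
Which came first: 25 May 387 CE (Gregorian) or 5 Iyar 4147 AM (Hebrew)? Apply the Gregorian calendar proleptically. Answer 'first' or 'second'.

second

The two dates have Julian Day Numbers 1862553 and 1862509 respectively.
Since 1862509 < 1862553, the second date comes first.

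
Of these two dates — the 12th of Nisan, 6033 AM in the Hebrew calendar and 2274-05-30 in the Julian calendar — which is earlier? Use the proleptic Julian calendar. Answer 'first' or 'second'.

The two dates have Julian Day Numbers 2551346 and 2551786 respectively.
Since 2551346 < 2551786, the first date comes first.

first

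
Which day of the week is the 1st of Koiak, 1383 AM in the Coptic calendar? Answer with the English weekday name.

This is JDN 2329895 (7 December 1666 Gregorian).
2329895 ≡ 1 (mod 7); counting from Monday = 0 gives Tuesday.

Tuesday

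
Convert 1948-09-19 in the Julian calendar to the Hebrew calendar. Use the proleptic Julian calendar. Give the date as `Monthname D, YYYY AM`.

Julian Day Number of the source date = 2432827.
Converting JDN 2432827 to the Hebrew calendar gives 28 Elul 5708 AM.

Elul 28, 5708 AM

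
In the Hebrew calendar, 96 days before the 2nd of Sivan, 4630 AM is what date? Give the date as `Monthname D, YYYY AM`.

Shevat 24, 4630 AM

Counting 96 days back from JDN 2038951 reaches JDN 2038855, which is Shevat 24, 4630 AM.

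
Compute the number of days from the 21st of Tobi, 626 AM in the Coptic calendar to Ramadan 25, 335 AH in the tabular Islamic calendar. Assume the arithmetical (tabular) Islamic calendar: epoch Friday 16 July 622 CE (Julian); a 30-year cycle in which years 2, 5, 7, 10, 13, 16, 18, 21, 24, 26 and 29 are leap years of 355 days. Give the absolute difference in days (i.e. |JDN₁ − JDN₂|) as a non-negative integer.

13607

JDN of the first date = 2053451.
JDN of the second date = 2067058.
|2067058 − 2053451| = 13607.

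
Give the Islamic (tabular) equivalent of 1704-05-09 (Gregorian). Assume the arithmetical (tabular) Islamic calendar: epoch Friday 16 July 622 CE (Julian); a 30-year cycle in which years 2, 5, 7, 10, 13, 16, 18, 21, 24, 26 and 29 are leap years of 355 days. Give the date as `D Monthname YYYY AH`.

Julian Day Number of the source date = 2343562.
Converting JDN 2343562 to the tabular Islamic calendar gives 4 Muharram 1116 AH.

4 Muharram 1116 AH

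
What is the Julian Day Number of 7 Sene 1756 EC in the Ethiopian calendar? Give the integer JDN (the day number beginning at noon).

2365511

In the Gregorian calendar the same day is 12 June 1764.
JDN 2400001 is 17 November 1858 CE (Gregorian), MJD 0; the target day is −34490 days from there, so JDN = 2365511.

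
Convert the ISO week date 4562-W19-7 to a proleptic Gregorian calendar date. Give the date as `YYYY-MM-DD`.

ISO week 1 of 4562 is the week containing the first Thursday of 4562.
Week 19, day 7 (Sunday) lands on 4562-05-16.

4562-05-16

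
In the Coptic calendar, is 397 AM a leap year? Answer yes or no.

397 mod 4 = 1; in the Coptic calendar a year is leap when year mod 4 = 3, so it is a common year.

no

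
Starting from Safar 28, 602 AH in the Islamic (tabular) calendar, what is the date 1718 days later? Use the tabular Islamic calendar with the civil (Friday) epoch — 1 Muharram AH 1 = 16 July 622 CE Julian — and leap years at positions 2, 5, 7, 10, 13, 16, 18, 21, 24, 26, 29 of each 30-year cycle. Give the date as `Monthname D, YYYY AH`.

JDN of Safar 28, 602 AH = 2161471.
2161471 + 1718 = 2163189.
JDN 2163189 in the tabular Islamic calendar is Muharram 4, 607 AH.

Muharram 4, 607 AH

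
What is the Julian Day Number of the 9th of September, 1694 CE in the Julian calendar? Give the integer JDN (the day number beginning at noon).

2340043

Equivalently 19 September 1694 (Gregorian).
JDN 2451545 is 1 January 2000 CE (Gregorian); the target day is −111502 days from there, so JDN = 2340043.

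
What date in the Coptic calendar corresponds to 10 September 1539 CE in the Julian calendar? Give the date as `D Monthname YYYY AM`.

12 Thout 1256 AM

Julian Day Number of the source date = 2283430.
Converting JDN 2283430 to the Coptic calendar gives 12 Thout 1256 AM.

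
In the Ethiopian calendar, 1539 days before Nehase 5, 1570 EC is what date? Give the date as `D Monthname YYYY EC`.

17 Ginbot 1566 EC

Counting 1539 days back from JDN 2297632 reaches JDN 2296093, which is 17 Ginbot 1566 EC.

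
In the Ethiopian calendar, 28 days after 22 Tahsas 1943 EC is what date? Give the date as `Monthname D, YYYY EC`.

The starting date is JDN 2433647; 2433647 + 28 = 2433675.
JDN 2433675 corresponds to Tir 20, 1943 EC.

Tir 20, 1943 EC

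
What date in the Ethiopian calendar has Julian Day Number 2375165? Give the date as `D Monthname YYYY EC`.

10 Hidar 1783 EC

The Gregorian equivalent of JDN 2375165 is 17 November 1790.
In the Ethiopian calendar that day is 10 Hidar 1783 EC.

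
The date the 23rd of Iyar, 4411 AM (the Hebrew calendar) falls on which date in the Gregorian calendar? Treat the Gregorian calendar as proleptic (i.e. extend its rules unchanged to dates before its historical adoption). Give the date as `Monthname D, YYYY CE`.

May 23, 651 CE

Julian Day Number of the source date = 1958975.
Converting JDN 1958975 to the Gregorian calendar gives 23 May 651 CE.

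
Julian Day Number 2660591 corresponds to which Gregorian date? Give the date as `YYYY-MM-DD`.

JDN 2451545 is 1 Jan 2000; 2660591 is +209046 days from there.

2572-05-07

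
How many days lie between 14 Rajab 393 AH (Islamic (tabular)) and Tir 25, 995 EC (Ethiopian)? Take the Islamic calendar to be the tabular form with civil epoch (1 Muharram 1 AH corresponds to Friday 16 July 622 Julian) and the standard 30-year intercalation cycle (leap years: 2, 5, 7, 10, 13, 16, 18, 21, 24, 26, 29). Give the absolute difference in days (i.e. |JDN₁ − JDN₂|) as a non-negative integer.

119

JDN of the first date = 2087542.
JDN of the second date = 2087423.
|2087423 − 2087542| = 119.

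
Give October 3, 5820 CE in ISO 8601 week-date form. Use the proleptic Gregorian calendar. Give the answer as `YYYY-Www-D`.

The weekday is Tuesday (ISO weekday 2).
That Tuesday belongs to ISO week 40 of ISO year 5820.

5820-W40-2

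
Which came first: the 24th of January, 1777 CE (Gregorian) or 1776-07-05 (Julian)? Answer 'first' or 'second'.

second

First date → JDN 2370120; second date → JDN 2369928.
JDN 2369928 < JDN 2370120, so the second date is earlier.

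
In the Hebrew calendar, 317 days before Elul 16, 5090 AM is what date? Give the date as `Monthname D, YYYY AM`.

JDN of Elul 16, 5090 AM = 2207084.
2207084 − 317 = 2206767.
JDN 2206767 in the Hebrew calendar is Cheshvan 25, 5090 AM.

Cheshvan 25, 5090 AM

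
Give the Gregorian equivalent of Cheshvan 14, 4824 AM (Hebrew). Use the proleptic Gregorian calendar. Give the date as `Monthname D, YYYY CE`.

Both dates share Julian Day Number 2109601; in the Gregorian calendar that is 16 October 1063 CE.

October 16, 1063 CE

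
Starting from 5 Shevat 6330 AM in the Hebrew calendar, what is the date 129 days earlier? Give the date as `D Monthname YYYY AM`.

23 Elul 6329 AM

JDN of 5 Shevat 6330 AM = 2659745.
2659745 − 129 = 2659616.
JDN 2659616 in the Hebrew calendar is 23 Elul 6329 AM.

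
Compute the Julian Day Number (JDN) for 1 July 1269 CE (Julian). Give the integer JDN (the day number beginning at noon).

Equivalently 8 July 1269 (proleptic Gregorian).
JDN 2400001 is 17 November 1858 CE (Gregorian), MJD 0; the target day is −215259 days from there, so JDN = 2184742.

2184742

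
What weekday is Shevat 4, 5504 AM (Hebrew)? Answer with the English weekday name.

Saturday

Equivalently 18 January 1744 Gregorian, JDN 2358060.
2358060 ≡ 5 (mod 7); counting from Monday = 0 gives Saturday.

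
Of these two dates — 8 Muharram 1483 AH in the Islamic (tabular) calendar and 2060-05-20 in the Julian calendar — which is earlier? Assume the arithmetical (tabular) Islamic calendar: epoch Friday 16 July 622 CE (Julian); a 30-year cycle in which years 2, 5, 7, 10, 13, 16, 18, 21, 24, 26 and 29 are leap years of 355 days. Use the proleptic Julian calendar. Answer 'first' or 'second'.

second

The two dates have Julian Day Numbers 2473618 and 2473613 respectively.
Since 2473613 < 2473618, the second date comes first.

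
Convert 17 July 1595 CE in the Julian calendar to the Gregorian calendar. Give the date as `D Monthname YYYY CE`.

The Julian–Gregorian offset here is 10 days (Julian trailing).
17 July 1595 Julian + 10 days → 27 July 1595 Gregorian.

27 July 1595 CE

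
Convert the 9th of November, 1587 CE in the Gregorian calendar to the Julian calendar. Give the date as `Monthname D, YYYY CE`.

The Julian–Gregorian offset here is 10 days (Julian trailing).
9 November 1587 Gregorian − 10 days → 30 October 1587 Julian.

October 30, 1587 CE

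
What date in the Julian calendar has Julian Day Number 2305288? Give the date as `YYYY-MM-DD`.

The Gregorian equivalent of JDN 2305288 is 25 July 1599.
In the Julian calendar that day is 1599-07-15.

1599-07-15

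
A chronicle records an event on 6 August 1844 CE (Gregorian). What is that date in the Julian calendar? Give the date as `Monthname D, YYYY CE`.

July 25, 1844 CE

At this point the Julian calendar is 12 days behind the Gregorian.
6 August 1844 Gregorian − 12 days → 25 July 1844 Julian.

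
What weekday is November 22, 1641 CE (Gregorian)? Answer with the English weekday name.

Friday

2320749 ≡ 4 (mod 7); counting from Monday = 0 gives Friday.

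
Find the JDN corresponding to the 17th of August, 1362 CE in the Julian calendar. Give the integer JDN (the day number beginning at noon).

Equivalently 25 August 1362 (proleptic Gregorian).
JDN 2299161 is 15 October 1582 CE (Gregorian); the target day is −80404 days from there, so JDN = 2218757.

2218757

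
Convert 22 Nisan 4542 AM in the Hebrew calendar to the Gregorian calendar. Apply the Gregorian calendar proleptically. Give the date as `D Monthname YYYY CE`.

Both dates share Julian Day Number 2006782; in the Gregorian calendar that is 13 April 782 CE.

13 April 782 CE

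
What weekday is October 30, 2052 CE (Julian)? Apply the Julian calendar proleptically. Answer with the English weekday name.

Equivalently 12 November 2052 Gregorian, JDN 2470854.
JDN 2470854 mod 7 = 1, and JDN 0 was a Monday, so this is a Tuesday.

Tuesday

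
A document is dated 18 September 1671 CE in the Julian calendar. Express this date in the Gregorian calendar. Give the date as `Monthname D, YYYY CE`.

For dates in this range the Gregorian date is 10 days ahead of the Julian.
18 September 1671 Julian + 10 days → 28 September 1671 Gregorian.

September 28, 1671 CE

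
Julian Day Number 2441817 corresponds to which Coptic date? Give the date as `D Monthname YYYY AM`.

6 Pashons 1689 AM

JDN 2441817 is 14 May 1973 in the Gregorian calendar.
In the Coptic calendar that day is 6 Pashons 1689 AM.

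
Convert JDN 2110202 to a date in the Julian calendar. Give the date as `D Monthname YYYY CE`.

The proleptic Gregorian equivalent of JDN 2110202 is 8 June 1065.
In the Julian calendar that day is 2 June 1065 CE.

2 June 1065 CE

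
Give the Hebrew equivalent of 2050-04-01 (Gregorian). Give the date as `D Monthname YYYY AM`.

Both dates share Julian Day Number 2469898; in the Hebrew calendar that is 9 Nisan 5810 AM.

9 Nisan 5810 AM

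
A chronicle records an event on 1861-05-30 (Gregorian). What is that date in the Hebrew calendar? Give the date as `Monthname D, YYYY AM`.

Sivan 21, 5621 AM

Julian Day Number of the source date = 2400926.
Converting JDN 2400926 to the Hebrew calendar gives 21 Sivan 5621 AM.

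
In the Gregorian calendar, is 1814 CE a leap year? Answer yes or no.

1814 is not divisible by 4, so it is a common year.

no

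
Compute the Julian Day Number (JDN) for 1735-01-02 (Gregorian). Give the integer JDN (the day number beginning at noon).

2354757

JDN 2299161 is 15 October 1582 CE (Gregorian); the target day is +55596 days from there, so JDN = 2354757.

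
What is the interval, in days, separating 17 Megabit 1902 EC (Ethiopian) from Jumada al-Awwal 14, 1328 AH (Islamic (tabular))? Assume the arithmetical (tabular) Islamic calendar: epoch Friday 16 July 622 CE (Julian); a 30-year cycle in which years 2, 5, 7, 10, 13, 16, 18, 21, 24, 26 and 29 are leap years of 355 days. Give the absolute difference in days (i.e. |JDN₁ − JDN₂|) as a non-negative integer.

First date → JDN 2418757; second date → JDN 2418816.
The interval is |2418757 − 2418816| = 59 days.

59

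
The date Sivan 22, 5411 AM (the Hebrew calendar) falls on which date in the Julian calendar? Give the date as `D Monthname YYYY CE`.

The source date corresponds to 11 June 1651 in the Gregorian calendar (JDN 2324237).
That day falls on 1 June 1651 CE in the Julian calendar.

1 June 1651 CE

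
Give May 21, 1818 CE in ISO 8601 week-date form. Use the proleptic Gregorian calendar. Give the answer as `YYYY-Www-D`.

1818-W21-4

The weekday is Thursday (ISO weekday 4).
That Thursday belongs to ISO week 21 of ISO year 1818.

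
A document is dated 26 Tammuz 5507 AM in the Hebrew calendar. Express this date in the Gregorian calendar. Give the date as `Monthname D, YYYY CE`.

Julian Day Number of the source date = 2359323.
Converting JDN 2359323 to the Gregorian calendar gives 4 July 1747 CE.

July 4, 1747 CE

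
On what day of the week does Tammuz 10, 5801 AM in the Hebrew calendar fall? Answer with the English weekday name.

Tuesday

Equivalently 9 July 2041 Gregorian, JDN 2466710.
2466710 ≡ 1 (mod 7); counting from Monday = 0 gives Tuesday.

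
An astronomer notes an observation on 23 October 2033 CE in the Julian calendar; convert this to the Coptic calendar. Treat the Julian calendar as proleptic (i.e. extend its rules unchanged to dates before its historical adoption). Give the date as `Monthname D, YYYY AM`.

Julian Day Number of the source date = 2463907.
Converting JDN 2463907 to the Coptic calendar gives 26 Paopi 1750 AM.

Paopi 26, 1750 AM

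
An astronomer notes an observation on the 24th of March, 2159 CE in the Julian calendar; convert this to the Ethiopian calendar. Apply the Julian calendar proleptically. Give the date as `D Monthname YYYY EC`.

28 Megabit 2151 EC

Both dates share Julian Day Number 2509715; in the Ethiopian calendar that is 28 Megabit 2151 EC.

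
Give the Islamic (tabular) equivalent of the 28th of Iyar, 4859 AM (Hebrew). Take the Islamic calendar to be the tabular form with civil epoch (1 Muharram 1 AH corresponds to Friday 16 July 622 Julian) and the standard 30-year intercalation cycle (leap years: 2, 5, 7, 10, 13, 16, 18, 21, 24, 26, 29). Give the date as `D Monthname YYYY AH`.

The source date corresponds to 28 May 1099 in the proleptic Gregorian calendar (JDN 2122609).
That day falls on 28 Jumada al-Thani 492 AH in the tabular Islamic calendar.

28 Jumada al-Thani 492 AH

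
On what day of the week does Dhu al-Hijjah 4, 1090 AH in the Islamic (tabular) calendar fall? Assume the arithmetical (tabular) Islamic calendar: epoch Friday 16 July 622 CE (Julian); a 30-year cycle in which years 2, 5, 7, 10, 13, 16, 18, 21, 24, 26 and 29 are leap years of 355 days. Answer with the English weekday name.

Saturday

This is JDN 2334673 (6 January 1680 Gregorian).
Since JDN mod 7 = 5 (0 = Monday), the day is Saturday.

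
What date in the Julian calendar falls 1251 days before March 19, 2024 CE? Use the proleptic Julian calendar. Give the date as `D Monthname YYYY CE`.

15 October 2020 CE

JDN of March 19, 2024 CE = 2460402.
2460402 − 1251 = 2459151.
JDN 2459151 in the Julian calendar is 15 October 2020 CE.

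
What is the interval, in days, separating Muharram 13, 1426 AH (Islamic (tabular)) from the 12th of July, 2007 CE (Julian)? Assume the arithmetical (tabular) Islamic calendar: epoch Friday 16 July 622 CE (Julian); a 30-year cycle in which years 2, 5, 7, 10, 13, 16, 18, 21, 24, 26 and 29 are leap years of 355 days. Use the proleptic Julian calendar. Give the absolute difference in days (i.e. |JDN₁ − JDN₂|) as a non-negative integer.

883

First date → JDN 2453424; second date → JDN 2454307.
The interval is |2453424 − 2454307| = 883 days.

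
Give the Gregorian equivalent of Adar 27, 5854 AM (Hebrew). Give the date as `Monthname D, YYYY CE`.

March 15, 2094 CE

Both dates share Julian Day Number 2485952; in the Gregorian calendar that is 15 March 2094 CE.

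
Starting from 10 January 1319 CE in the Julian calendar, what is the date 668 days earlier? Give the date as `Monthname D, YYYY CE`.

March 13, 1317 CE

JDN of 10 January 1319 CE = 2202832.
2202832 − 668 = 2202164.
JDN 2202164 in the Julian calendar is March 13, 1317 CE.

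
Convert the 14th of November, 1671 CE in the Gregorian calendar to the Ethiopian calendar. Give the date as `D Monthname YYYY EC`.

Both dates share Julian Day Number 2331698; in the Ethiopian calendar that is 7 Hidar 1664 EC.

7 Hidar 1664 EC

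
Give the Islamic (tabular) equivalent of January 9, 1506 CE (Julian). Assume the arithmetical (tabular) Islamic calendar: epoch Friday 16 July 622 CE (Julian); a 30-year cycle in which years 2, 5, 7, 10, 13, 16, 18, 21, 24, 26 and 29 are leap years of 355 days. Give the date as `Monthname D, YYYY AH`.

The source date corresponds to 19 January 1506 in the proleptic Gregorian calendar (JDN 2271133).
That day falls on 13 Sha'ban 911 AH in the tabular Islamic calendar.

Sha'ban 13, 911 AH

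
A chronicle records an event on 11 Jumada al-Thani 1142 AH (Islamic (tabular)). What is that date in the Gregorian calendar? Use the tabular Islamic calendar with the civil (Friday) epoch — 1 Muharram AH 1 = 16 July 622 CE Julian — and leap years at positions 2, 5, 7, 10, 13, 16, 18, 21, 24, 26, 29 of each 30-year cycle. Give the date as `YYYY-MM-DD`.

Both dates share Julian Day Number 2352930; in the Gregorian calendar that is 1 January 1730 CE.

1730-01-01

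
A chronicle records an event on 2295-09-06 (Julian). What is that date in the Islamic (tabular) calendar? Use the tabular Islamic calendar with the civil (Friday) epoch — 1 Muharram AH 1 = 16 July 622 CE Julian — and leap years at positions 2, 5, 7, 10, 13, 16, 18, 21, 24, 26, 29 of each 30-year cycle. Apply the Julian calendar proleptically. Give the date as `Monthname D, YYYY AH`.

Julian Day Number of the source date = 2559555.
Converting JDN 2559555 to the tabular Islamic calendar gives 11 Rajab 1725 AH.

Rajab 11, 1725 AH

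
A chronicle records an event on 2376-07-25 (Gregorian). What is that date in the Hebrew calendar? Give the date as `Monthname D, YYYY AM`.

Av 7, 6136 AM

Julian Day Number of the source date = 2589082.
Converting JDN 2589082 to the Hebrew calendar gives 7 Av 6136 AM.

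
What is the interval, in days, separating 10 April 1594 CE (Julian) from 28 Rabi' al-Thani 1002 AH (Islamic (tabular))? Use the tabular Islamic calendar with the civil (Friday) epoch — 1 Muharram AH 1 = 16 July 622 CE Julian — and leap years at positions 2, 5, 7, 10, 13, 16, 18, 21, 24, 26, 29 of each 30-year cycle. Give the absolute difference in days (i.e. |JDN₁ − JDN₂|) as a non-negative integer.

89

JDN of the first date = 2303366.
JDN of the second date = 2303277.
|2303277 − 2303366| = 89.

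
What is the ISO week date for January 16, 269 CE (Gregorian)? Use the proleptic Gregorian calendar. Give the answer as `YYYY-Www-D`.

0269-W02-6

The weekday is Saturday (ISO weekday 6).
That Saturday belongs to ISO week 2 of ISO year 269.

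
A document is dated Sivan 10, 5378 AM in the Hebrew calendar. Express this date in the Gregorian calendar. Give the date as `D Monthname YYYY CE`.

Both dates share Julian Day Number 2312176; in the Gregorian calendar that is 3 June 1618 CE.

3 June 1618 CE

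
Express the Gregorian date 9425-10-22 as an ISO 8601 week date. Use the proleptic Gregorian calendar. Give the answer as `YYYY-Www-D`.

The weekday is Saturday (ISO weekday 6).
That Saturday belongs to ISO week 42 of ISO year 9425.

9425-W42-6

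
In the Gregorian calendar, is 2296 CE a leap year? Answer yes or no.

yes

2296 is divisible by 4 and not by 100, so it is a leap year.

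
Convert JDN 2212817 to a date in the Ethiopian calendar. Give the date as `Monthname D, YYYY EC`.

The proleptic Gregorian equivalent of JDN 2212817 is 21 May 1346.
In the Ethiopian calendar that day is Ginbot 18, 1338 EC.

Ginbot 18, 1338 EC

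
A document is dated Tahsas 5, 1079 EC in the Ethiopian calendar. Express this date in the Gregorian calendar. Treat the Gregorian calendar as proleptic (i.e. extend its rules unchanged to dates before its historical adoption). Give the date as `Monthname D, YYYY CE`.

December 7, 1086 CE

Julian Day Number of the source date = 2118054.
Converting JDN 2118054 to the Gregorian calendar gives 7 December 1086 CE.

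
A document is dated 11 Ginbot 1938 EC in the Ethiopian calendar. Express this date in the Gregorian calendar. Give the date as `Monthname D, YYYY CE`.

May 19, 1946 CE

Both dates share Julian Day Number 2431960; in the Gregorian calendar that is 19 May 1946 CE.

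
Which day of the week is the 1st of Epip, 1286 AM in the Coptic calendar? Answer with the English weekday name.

In the proleptic Gregorian calendar this is 5 July 1570 (JDN 2294676).
JDN 2294676 mod 7 = 6, and JDN 0 was a Monday, so this is a Sunday.

Sunday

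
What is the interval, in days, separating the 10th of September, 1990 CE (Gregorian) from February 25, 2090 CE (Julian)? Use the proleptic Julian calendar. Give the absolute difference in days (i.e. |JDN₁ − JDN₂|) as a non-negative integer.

First date → JDN 2448145; second date → JDN 2484486.
The interval is |2448145 − 2484486| = 36341 days.

36341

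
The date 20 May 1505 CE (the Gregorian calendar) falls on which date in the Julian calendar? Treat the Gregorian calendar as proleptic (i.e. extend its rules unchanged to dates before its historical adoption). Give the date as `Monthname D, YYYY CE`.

May 10, 1505 CE

At this point the Julian calendar is 10 days behind the Gregorian.
20 May 1505 Gregorian − 10 days → 10 May 1505 Julian.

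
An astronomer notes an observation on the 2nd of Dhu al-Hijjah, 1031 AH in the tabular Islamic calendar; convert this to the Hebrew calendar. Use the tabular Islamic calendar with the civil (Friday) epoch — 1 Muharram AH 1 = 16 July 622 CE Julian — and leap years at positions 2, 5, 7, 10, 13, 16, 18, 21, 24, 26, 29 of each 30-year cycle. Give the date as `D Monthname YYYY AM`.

4 Cheshvan 5383 AM

The source date corresponds to 8 October 1622 in the Gregorian calendar (JDN 2313764).
That day falls on 4 Cheshvan 5383 AM in the Hebrew calendar.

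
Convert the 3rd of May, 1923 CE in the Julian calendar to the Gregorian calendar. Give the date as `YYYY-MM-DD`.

1923-05-16

At this point the Julian calendar is 13 days behind the Gregorian.
3 May 1923 Julian + 13 days → 16 May 1923 Gregorian.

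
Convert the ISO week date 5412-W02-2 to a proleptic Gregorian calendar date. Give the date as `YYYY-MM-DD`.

ISO week 1 of 5412 is the week containing the first Thursday of 5412.
Week 2, day 2 (Tuesday) lands on 5412-01-07.

5412-01-07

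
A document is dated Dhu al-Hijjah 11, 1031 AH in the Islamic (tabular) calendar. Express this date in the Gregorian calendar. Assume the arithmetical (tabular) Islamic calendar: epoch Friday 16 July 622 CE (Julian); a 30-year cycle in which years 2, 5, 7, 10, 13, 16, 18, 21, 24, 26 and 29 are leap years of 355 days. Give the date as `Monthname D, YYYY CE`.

October 17, 1622 CE

Both dates share Julian Day Number 2313773; in the Gregorian calendar that is 17 October 1622 CE.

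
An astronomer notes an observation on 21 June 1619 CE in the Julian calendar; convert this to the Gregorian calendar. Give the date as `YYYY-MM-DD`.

At this point the Julian calendar is 10 days behind the Gregorian.
21 June 1619 Julian + 10 days → 1 July 1619 Gregorian.

1619-07-01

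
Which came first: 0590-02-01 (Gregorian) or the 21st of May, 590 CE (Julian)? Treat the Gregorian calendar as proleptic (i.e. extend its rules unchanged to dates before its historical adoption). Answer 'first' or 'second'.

first

The two dates have Julian Day Numbers 1936585 and 1936696 respectively.
Since 1936585 < 1936696, the first date comes first.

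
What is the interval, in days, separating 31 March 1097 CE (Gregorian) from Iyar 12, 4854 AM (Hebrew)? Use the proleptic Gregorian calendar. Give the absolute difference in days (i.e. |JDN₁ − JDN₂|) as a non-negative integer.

1059

JDN of the first date = 2121821.
JDN of the second date = 2120762.
|2120762 − 2121821| = 1059.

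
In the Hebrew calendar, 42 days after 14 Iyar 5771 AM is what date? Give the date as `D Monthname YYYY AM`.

27 Sivan 5771 AM

Counting 42 days forward from JDN 2455700 reaches JDN 2455742, which is 27 Sivan 5771 AM.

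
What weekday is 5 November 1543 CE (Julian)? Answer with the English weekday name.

Equivalently 15 November 1543 Gregorian, JDN 2284947.
2284947 ≡ 0 (mod 7); counting from Monday = 0 gives Monday.

Monday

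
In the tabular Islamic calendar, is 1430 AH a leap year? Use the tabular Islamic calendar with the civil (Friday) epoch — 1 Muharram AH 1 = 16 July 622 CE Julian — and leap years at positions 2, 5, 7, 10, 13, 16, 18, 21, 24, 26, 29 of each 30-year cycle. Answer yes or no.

no

Year 1430 AH is year 20 of its 30-year cycle; leap positions are 2, 5, 7, 10, 13, 16, 18, 21, 24, 26, 29, so it is a common year (354 days).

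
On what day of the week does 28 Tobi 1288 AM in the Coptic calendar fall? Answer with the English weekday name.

Thursday

In the proleptic Gregorian calendar this is 3 February 1572 (JDN 2295254).
Since JDN mod 7 = 3 (0 = Monday), the day is Thursday.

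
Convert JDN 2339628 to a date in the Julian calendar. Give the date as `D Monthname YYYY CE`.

21 July 1693 CE

The Gregorian equivalent of JDN 2339628 is 31 July 1693.
In the Julian calendar that day is 21 July 1693 CE.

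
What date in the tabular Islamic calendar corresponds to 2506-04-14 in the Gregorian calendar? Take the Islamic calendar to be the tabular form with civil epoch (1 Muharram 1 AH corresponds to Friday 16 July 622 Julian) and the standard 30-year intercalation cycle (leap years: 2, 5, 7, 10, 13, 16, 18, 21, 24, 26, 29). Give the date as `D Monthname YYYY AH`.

Julian Day Number of the source date = 2636461.
Converting JDN 2636461 to the tabular Islamic calendar gives 19 Rajab 1942 AH.

19 Rajab 1942 AH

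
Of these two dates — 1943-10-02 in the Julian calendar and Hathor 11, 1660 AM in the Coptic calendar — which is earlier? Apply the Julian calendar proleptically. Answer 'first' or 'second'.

The two dates have Julian Day Numbers 2431013 and 2431050 respectively.
Since 2431013 < 2431050, the first date comes first.

first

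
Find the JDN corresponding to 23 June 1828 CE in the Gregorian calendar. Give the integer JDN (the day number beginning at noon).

2388897

JDN 2451545 is 1 January 2000 CE (Gregorian); the target day is −62648 days from there, so JDN = 2388897.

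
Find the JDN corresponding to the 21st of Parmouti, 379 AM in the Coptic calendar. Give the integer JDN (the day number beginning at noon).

1963324

In the proleptic Gregorian calendar the same day is 19 April 663.
JDN 2451545 is 1 January 2000 CE (Gregorian); the target day is −488221 days from there, so JDN = 1963324.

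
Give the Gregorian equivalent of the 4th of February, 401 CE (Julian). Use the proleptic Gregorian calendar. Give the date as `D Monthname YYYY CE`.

5 February 401 CE

At this point the Julian calendar is 1 day behind the Gregorian.
4 February 401 Julian + 1 day → 5 February 401 Gregorian.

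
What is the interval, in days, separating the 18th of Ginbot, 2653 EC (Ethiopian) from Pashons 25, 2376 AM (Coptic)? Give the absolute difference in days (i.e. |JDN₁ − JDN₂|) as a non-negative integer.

358

First date → JDN 2693121; second date → JDN 2692763.
The interval is |2693121 − 2692763| = 358 days.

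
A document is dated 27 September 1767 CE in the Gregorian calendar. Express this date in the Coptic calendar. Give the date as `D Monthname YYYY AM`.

18 Thout 1484 AM

Both dates share Julian Day Number 2366713; in the Coptic calendar that is 18 Thout 1484 AM.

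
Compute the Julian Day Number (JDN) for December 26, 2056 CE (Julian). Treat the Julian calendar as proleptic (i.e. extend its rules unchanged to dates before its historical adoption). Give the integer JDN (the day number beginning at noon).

2472372

In the Gregorian calendar the same day is 8 January 2057.
JDN 2299161 is 15 October 1582 CE (Gregorian); the target day is +173211 days from there, so JDN = 2472372.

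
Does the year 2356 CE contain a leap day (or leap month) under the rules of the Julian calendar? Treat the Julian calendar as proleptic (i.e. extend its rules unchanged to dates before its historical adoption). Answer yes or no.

yes

2356 mod 4 = 0, so it is a leap year in the Julian calendar.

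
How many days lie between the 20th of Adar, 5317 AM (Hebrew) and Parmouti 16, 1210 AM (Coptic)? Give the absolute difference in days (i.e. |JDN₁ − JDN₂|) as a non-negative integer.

22961

First date → JDN 2289803; second date → JDN 2266842.
The interval is |2289803 − 2266842| = 22961 days.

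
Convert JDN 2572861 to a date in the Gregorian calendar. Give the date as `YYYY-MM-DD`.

JDN 2451545 is 1 Jan 2000; 2572861 is +121316 days from there.

2332-02-26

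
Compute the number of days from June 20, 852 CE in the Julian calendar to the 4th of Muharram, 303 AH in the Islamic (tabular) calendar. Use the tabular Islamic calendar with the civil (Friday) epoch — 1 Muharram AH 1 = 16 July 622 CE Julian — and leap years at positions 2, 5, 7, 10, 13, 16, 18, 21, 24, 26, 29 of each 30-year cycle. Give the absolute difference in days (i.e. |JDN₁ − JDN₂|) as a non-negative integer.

23040

First date → JDN 2032422; second date → JDN 2055462.
The interval is |2032422 − 2055462| = 23040 days.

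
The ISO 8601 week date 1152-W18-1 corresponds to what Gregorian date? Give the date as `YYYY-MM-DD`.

1152-04-28

ISO week 1 of 1152 is the week containing the first Thursday of 1152.
Week 18, day 1 (Monday) lands on 1152-04-28.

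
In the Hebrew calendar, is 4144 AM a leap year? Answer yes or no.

Hebrew year 4144 is year 2 of its 19-year Metonic cycle; leap years are at positions 3, 6, 8, 11, 14, 17, 19, so it is a common year (12 months).

no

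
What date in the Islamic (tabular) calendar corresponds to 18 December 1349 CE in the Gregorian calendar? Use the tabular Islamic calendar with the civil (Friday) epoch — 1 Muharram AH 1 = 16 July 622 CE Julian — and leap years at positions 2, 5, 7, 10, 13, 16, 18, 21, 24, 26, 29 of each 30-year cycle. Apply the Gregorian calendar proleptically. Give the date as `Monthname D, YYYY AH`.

Ramadan 28, 750 AH

Both dates share Julian Day Number 2214124; in the tabular Islamic calendar that is 28 Ramadan 750 AH.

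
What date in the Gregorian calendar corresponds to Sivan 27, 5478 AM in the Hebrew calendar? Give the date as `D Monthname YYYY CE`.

26 June 1718 CE

Both dates share Julian Day Number 2348723; in the Gregorian calendar that is 26 June 1718 CE.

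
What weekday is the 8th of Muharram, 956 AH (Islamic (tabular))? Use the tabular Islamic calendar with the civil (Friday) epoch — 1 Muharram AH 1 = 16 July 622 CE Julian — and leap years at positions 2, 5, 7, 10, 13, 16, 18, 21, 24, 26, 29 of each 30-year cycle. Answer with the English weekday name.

In the proleptic Gregorian calendar this is 16 February 1549 (JDN 2286867).
JDN 2286867 mod 7 = 2, and JDN 0 was a Monday, so this is a Wednesday.

Wednesday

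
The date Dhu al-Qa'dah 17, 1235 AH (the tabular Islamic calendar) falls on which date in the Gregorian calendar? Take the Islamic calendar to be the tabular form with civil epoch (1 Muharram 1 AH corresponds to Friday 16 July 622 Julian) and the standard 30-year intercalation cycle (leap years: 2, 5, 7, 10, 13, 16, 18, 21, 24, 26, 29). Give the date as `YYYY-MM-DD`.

Julian Day Number of the source date = 2386039.
Converting JDN 2386039 to the Gregorian calendar gives 26 August 1820 CE.

1820-08-26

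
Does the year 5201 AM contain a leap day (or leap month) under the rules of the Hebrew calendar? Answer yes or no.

Hebrew year 5201 is year 14 of its 19-year Metonic cycle; leap years are at positions 3, 6, 8, 11, 14, 17, 19, so it is a leap year (13 months).

yes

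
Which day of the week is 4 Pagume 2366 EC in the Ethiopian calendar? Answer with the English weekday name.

Equivalently 12 September 2374 Gregorian, JDN 2588400.
2588400 ≡ 3 (mod 7); counting from Monday = 0 gives Thursday.

Thursday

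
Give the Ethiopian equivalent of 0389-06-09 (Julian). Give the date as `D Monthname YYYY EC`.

15 Sene 381 EC

Julian Day Number of the source date = 1863300.
Converting JDN 1863300 to the Ethiopian calendar gives 15 Sene 381 EC.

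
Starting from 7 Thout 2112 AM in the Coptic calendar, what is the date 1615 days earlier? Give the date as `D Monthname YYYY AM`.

The starting date is JDN 2596079; 2596079 − 1615 = 2594464.
JDN 2594464 corresponds to 9 Parmouti 2107 AM.

9 Parmouti 2107 AM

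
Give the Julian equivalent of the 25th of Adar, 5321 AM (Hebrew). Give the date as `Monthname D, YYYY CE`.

Both dates share Julian Day Number 2291285; in the Julian calendar that is 13 March 1561 CE.

March 13, 1561 CE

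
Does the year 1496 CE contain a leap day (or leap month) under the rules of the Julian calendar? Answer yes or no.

1496 mod 4 = 0, so it is a leap year in the Julian calendar.

yes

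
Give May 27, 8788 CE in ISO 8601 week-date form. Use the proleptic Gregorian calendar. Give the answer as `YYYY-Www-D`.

The weekday is Friday (ISO weekday 5).
That Friday belongs to ISO week 21 of ISO year 8788.

8788-W21-5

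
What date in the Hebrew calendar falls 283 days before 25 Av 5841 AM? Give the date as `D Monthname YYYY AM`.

8 Kislev 5841 AM

Counting 283 days back from JDN 2481372 reaches JDN 2481089, which is 8 Kislev 5841 AM.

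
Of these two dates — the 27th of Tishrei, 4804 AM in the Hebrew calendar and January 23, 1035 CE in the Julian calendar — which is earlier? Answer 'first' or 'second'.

The two dates have Julian Day Numbers 2102290 and 2099114 respectively.
Since 2099114 < 2102290, the second date comes first.

second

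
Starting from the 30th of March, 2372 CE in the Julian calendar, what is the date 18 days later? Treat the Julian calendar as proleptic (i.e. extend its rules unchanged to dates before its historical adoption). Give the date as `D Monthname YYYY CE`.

17 April 2372 CE

The starting date is JDN 2587520; 2587520 + 18 = 2587538.
JDN 2587538 corresponds to 17 April 2372 CE.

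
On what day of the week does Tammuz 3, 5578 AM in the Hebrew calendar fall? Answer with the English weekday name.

This is JDN 2385258 (7 July 1818 Gregorian).
Since JDN mod 7 = 1 (0 = Monday), the day is Tuesday.

Tuesday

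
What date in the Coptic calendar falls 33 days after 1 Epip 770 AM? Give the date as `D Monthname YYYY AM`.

The starting date is JDN 2106207; 2106207 + 33 = 2106240.
JDN 2106240 corresponds to 4 Mesori 770 AM.

4 Mesori 770 AM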